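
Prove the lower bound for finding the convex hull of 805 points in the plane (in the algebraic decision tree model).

Reduction from sorting: given 805 numbers x_1,...,x_{805}, map x_i to the point (x_i, x_i^2) on the parabola y = x^2. All points are on the convex hull, and walking the hull gives them in sorted x-order. Since sorting requires Omega(n log n), so does planar convex hull.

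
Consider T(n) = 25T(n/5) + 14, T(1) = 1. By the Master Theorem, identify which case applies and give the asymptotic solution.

a=25, b=5, f(n)=14.
log_5(25) = 2 > 0.
Since f(n) = O(n^0) is polynomially smaller than n^2, Case 1 applies.
T(n) = Theta(n^2).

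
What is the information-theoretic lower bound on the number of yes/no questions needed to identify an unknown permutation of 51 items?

There are 51! = 1551118753287382280224243016469303211063259720016986112000000000000 permutations. Each yes/no question gives at most 1 bit, so at least ceil(log_2(1551118753287382280224243016469303211063259720016986112000000000000)) = 220 questions are needed.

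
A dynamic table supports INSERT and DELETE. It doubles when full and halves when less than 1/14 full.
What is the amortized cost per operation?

Using potential function Phi = |2*num_items - table_size| when load > 1/2, and Phi = table_size/2 - num_items otherwise. The gap of 1/14 vs 1/2 for shrinking prevents thrashing. Both insert and delete have O(1) amortized cost.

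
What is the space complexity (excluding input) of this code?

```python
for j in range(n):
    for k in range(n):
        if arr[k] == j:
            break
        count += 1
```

Space complexity: O(1).
Only a constant amount of auxiliary storage is used; nothing grows with n.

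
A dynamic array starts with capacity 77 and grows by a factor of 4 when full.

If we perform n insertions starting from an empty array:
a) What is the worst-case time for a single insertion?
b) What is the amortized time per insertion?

(a) Worst-case single insertion: O(n) -- when the array is full at capacity c, the resize copies all c elements, and c can be Theta(n).
(b) Resizes happen at sizes 77, 308, 1232, ... Total copy cost for n insertions: 77 + 308 + ... = O(n) (geometric series with ratio 1/4). Amortized cost per insertion: O(n)/n = O(1).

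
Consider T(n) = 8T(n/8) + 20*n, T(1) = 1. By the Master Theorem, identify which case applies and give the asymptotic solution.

a=8, b=8, f(n)=20*n.
log_8(8) = 1, so n^(log_b(a)) = n.
f(n) = Theta(n), so Case 2 applies.
T(n) = Theta(n log n).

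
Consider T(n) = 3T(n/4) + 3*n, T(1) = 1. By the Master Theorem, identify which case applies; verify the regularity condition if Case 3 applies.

a=3, b=4, f(n)=3*n.
log_4(3) = 0.7925 < 1.
f(n) = Omega(n^(0.7925+epsilon)) for some epsilon > 0, so Case 3 is the candidate.
Regularity: a*f(n/b) = 3*3*(n/4)^1 = (3/4)*3*n^1 <= c*f(n) with c = 3/4 < 1. Satisfied.
Case 3: T(n) = Theta(n).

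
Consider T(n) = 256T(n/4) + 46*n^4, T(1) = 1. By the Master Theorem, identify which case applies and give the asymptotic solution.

a=256, b=4, f(n)=46*n^4.
log_4(256) = 4, so n^(log_b(a)) = n^4.
f(n) = Theta(n^4), so Case 2 applies.
T(n) = Theta(n^4 log n).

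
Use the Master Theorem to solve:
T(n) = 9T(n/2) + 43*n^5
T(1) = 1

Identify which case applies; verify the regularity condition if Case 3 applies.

a=9, b=2, f(n)=43*n^5.
log_2(9) = 3.17 < 5.
f(n) = Omega(n^(3.17+epsilon)) for some epsilon > 0, so Case 3 is the candidate.
Regularity: a*f(n/b) = 9*43*(n/2)^5 = (9/32)*43*n^5 <= c*f(n) with c = 9/32 < 1. Satisfied.
Case 3: T(n) = Theta(n^5).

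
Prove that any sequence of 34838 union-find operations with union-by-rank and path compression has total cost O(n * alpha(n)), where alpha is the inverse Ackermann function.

Using Tarjan's analysis with rank-based potential function. Union-by-rank keeps tree height O(log n). Path compression flattens paths during find. For n = 34838 operations, total cost is O(n * alpha(n)), effectively O(n) since alpha grows incredibly slowly.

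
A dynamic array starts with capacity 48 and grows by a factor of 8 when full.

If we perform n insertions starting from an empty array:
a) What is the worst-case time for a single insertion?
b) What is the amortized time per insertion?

(a) Worst-case single insertion: O(n) -- when the array is full at capacity c, the resize copies all c elements, and c can be Theta(n).
(b) Resizes happen at sizes 48, 384, 3072, ... Total copy cost for n insertions: 48 + 384 + ... = O(n) (geometric series with ratio 1/8). Amortized cost per insertion: O(n)/n = O(1).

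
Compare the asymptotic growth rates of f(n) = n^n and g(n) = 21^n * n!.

g(n) = 21^n * n! grows faster: by Stirling n! ~ sqrt(2 pi n)(n/e)^n, so 21^n n! / n^n ~ (21/e)^n sqrt(2 pi n) -> infinity since 21/e > 1.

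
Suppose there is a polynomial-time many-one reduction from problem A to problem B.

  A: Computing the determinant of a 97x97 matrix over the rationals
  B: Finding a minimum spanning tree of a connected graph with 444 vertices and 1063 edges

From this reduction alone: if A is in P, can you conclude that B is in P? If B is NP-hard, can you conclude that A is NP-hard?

A poly-time reduction A <=_p B transfers tractability DOWN (B easy => A easy) and hardness UP (A hard => B hard), not the reverse.
From A in P, the reduction alone does NOT give B in P: any problem in P trivially reduces to SAT, yet SAT is not known to be in P.
From B NP-hard, the reduction alone does NOT give A NP-hard: again, easy problems reduce to hard ones.
(Here in fact A is P and B is P.)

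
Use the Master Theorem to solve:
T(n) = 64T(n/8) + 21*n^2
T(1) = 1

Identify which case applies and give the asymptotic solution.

a=64, b=8, f(n)=21*n^2.
log_8(64) = 2, so n^(log_b(a)) = n^2.
f(n) = Theta(n^2), so Case 2 applies.
T(n) = Theta(n^2 log n).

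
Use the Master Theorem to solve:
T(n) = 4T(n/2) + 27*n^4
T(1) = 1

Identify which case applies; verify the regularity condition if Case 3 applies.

a=4, b=2, f(n)=27*n^4.
log_2(4) = 2 < 4.
f(n) = Omega(n^(2+epsilon)) for some epsilon > 0, so Case 3 is the candidate.
Regularity: a*f(n/b) = 4*27*(n/2)^4 = (4/16)*27*n^4 <= c*f(n) with c = 4/16 < 1. Satisfied.
Case 3: T(n) = Theta(n^4).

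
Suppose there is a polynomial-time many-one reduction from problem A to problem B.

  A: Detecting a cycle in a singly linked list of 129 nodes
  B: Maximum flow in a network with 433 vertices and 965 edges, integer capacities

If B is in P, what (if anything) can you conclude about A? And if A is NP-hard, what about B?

A poly-time reduction A <=_p B means any A-instance can be transformed to a B-instance in poly time.
If B is in P: compose the reduction with B's poly-time algorithm to solve A in poly time, so A is in P.
If A is NP-hard: every NP problem reduces to A, which reduces to B; composing reductions, every NP problem reduces to B, so B is NP-hard.
(Here in fact A is P and B is P.)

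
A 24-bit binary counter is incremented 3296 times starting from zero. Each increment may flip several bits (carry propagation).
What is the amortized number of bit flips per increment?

Bit i flips on every 2^i-th increment, so over 3296 increments bit i flips floor(3296/2^i) times. Summing over i: total flips < 2 * 3296. Amortized: < 2 = O(1) per increment.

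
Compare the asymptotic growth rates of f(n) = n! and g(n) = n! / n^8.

f(n) = n! grows faster: the ratio n!/(n!/n^8) = n^8 -> infinity.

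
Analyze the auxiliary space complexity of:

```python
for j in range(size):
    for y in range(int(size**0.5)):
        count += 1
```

Space complexity: O(1).
Only a constant amount of auxiliary storage is used; nothing grows with n.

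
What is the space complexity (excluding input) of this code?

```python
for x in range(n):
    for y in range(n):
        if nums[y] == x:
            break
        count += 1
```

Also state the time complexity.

Space complexity: O(1).
Only a constant amount of auxiliary storage is used; nothing grows with n.
Time complexity: O(n^2).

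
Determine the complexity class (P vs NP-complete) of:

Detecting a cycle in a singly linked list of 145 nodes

This problem is in P: Floyd's tortoise-and-hare runs in O(n) time, O(1) space.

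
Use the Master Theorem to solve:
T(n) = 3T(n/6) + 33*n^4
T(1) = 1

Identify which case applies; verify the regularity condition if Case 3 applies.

a=3, b=6, f(n)=33*n^4.
log_6(3) = 0.6131 < 4.
f(n) = Omega(n^(0.6131+epsilon)) for some epsilon > 0, so Case 3 is the candidate.
Regularity: a*f(n/b) = 3*33*(n/6)^4 = (3/1296)*33*n^4 <= c*f(n) with c = 3/1296 < 1. Satisfied.
Case 3: T(n) = Theta(n^4).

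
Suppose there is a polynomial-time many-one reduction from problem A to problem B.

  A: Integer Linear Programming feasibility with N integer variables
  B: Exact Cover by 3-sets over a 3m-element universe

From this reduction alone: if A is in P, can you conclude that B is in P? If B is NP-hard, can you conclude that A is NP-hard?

A poly-time reduction A <=_p B transfers tractability DOWN (B easy => A easy) and hardness UP (A hard => B hard), not the reverse.
From A in P, the reduction alone does NOT give B in P: any problem in P trivially reduces to SAT, yet SAT is not known to be in P.
From B NP-hard, the reduction alone does NOT give A NP-hard: again, easy problems reduce to hard ones.
(Here in fact A is NP-complete and B is NP-complete.)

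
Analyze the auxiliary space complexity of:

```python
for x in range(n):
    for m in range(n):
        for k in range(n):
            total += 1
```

Space complexity: O(1).
Only a constant amount of auxiliary storage is used; nothing grows with n.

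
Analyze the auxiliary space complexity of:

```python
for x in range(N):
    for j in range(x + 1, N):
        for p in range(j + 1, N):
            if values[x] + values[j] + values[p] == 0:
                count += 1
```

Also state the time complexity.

Space complexity: O(1).
Only a constant amount of auxiliary storage is used; nothing grows with n.
Time complexity: O(n^3).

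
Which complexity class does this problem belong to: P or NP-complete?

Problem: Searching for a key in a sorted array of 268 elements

This problem is in P: binary search runs in O(log n).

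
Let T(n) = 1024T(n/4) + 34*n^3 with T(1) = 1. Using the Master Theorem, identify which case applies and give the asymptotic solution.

a=1024, b=4, f(n)=34*n^3.
log_4(1024) = 5 > 3.
Since f(n) = O(n^3) is polynomially smaller than n^5, Case 1 applies.
T(n) = Theta(n^5).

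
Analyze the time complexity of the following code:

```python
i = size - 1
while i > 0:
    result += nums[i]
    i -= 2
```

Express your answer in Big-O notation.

Time complexity: O(n).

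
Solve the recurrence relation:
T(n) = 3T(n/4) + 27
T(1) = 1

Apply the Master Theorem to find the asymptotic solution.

a=3, b=4, f(n)=27. log_4(3) = 0.7925. Case 1 of Master Theorem: T(n) = O(n^0.7925).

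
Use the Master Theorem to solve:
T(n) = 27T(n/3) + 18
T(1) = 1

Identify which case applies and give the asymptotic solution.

a=27, b=3, f(n)=18.
log_3(27) = 3 > 0.
Since f(n) = O(n^0) is polynomially smaller than n^3, Case 1 applies.
T(n) = Theta(n^3).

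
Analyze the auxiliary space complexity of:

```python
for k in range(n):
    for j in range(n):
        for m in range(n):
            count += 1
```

Space complexity: O(1).
Only a constant amount of auxiliary storage is used; nothing grows with n.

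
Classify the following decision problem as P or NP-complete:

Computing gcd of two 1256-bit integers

This problem is in P: the Euclidean algorithm runs in polynomial time in the bit-length.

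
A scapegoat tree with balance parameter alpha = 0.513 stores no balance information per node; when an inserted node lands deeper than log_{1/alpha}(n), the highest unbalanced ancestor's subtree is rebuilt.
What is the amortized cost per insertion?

Search/insert path is O(log n). A rebuild of a subtree of size s costs O(s), but with alpha = 0.513 at least Omega(s) insertions must have occurred in that subtree since its last rebuild. Charging O(1) of the rebuild to each such insertion gives O(log n) amortized.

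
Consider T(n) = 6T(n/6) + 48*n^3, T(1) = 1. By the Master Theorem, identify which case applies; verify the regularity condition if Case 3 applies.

a=6, b=6, f(n)=48*n^3.
log_6(6) = 1 < 3.
f(n) = Omega(n^(1+epsilon)) for some epsilon > 0, so Case 3 is the candidate.
Regularity: a*f(n/b) = 6*48*(n/6)^3 = (6/216)*48*n^3 <= c*f(n) with c = 6/216 < 1. Satisfied.
Case 3: T(n) = Theta(n^3).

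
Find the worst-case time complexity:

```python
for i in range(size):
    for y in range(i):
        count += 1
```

Time complexity: O(n^2).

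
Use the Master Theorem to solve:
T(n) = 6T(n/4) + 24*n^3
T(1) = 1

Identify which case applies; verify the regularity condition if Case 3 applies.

a=6, b=4, f(n)=24*n^3.
log_4(6) = 1.292 < 3.
f(n) = Omega(n^(1.292+epsilon)) for some epsilon > 0, so Case 3 is the candidate.
Regularity: a*f(n/b) = 6*24*(n/4)^3 = (6/64)*24*n^3 <= c*f(n) with c = 6/64 < 1. Satisfied.
Case 3: T(n) = Theta(n^3).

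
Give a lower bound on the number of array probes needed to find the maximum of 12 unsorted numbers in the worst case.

Adversary: any unprobed cell could hold a value larger than everything seen so far. If fewer than 12 cells are probed, the adversary places the max in an unprobed cell. So all 12 cells must be examined; together with 12-1 comparisons this is tight.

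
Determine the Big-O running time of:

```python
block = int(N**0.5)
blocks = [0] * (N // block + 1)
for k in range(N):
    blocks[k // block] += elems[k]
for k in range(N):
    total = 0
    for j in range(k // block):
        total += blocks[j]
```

Time complexity: O(n * sqrt(n)).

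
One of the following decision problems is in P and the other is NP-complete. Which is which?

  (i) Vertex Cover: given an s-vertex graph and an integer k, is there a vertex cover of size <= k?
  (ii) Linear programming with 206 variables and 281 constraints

(i) is NP-complete: one of Karp's 21 NP-complete problems (with k part of the input; for any fixed constant k it is in P).
(ii) is P: the ellipsoid and interior-point methods run in polynomial time.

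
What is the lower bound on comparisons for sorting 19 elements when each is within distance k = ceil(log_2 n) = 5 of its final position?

Partition the 19 positions into floor(n/k) blocks of k = 5 consecutive positions; any permutation within a block keeps every element within k of its final position, so there are at least (k!)^(n/k) distinguishable inputs. Lower bound: log_2((k!)^(n/k)) = (n/k) * log_2(k!) = Theta(n log k); with k = ceil(log_2 n), this is Omega(n log log n).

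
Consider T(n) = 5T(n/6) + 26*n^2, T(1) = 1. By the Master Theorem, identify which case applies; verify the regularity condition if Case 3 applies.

a=5, b=6, f(n)=26*n^2.
log_6(5) = 0.8982 < 2.
f(n) = Omega(n^(0.8982+epsilon)) for some epsilon > 0, so Case 3 is the candidate.
Regularity: a*f(n/b) = 5*26*(n/6)^2 = (5/36)*26*n^2 <= c*f(n) with c = 5/36 < 1. Satisfied.
Case 3: T(n) = Theta(n^2).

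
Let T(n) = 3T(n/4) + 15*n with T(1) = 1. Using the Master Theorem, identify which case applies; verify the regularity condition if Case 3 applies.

a=3, b=4, f(n)=15*n.
log_4(3) = 0.7925 < 1.
f(n) = Omega(n^(0.7925+epsilon)) for some epsilon > 0, so Case 3 is the candidate.
Regularity: a*f(n/b) = 3*15*(n/4)^1 = (3/4)*15*n^1 <= c*f(n) with c = 3/4 < 1. Satisfied.
Case 3: T(n) = Theta(n).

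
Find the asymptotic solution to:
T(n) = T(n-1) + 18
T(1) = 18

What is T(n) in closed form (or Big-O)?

Unrolling: T(n) = T(n-1) + 18 = T(n-2) + 2*18 = ... = T(1) + (n-1)*18 = 18 + (n-1)*18 = 18n.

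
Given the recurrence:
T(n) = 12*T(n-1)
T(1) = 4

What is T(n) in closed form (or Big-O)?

Each step multiplies by 12. T(n) = T(1)*12^(n-1) = 4*12^(n-1).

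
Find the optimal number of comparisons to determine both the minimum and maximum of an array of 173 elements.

Naive approach: 344 comparisons (172 for max + 172 for min).
Optimal: Compare elements in pairs first (floor(n/2) = 86 comparisons), then find max among winners and min among losers (86 comparisons each).
Total: ceil(3n/2) - 2 = 258 comparisons. An adversary argument shows this is also a lower bound.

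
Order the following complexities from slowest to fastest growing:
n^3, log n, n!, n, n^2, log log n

Ordered by growth rate: log log n < log n < n < n^2 < n^3 < n!.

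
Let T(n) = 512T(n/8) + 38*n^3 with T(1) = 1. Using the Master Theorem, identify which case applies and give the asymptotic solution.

a=512, b=8, f(n)=38*n^3.
log_8(512) = 3, so n^(log_b(a)) = n^3.
f(n) = Theta(n^3), so Case 2 applies.
T(n) = Theta(n^3 log n).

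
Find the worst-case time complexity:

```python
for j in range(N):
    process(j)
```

Time complexity: O(n).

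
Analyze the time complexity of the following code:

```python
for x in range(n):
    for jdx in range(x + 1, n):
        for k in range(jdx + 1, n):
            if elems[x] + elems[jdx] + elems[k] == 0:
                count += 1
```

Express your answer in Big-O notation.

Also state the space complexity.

Time complexity: O(n^3).
Space complexity: O(1).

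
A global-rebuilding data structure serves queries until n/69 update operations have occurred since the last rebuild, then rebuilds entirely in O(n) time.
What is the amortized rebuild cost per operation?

The O(n) rebuild is triggered by n/69 operations, so each contributes O(n)/(n/69) = O(69) = O(1) to the rebuild cost.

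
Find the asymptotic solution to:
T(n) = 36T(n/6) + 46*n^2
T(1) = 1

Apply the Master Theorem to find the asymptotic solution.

a=36, b=6, f(n)=46*n^2. log_6(36) = 2. Case 2: T(n) = O(n^2 log n).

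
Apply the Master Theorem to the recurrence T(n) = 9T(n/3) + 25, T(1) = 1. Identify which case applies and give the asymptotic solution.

a=9, b=3, f(n)=25.
log_3(9) = 2 > 0.
Since f(n) = O(n^0) is polynomially smaller than n^2, Case 1 applies.
T(n) = Theta(n^2).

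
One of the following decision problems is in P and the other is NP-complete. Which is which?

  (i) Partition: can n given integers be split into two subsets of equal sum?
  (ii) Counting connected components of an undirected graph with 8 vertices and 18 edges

(i) is NP-complete: Subset Sum reduces to it (one of Karp's 21 NP-complete problems).
(ii) is P: BFS/DFS visits each vertex and edge once: O(V+E).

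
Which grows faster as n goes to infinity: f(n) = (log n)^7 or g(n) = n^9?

g(n) = n^9 grows faster: any positive polynomial dominates any polylog.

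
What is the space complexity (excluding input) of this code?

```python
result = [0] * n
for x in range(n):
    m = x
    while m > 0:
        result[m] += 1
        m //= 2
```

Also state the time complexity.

Space complexity: O(n).
Auxiliary storage grows linearly with the input size n in the worst case.
Time complexity: O(n log n).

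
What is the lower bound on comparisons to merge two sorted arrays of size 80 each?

To merge two sorted arrays of size 80, we need at least 159 comparisons in the worst case. An adversary can force every element to be compared.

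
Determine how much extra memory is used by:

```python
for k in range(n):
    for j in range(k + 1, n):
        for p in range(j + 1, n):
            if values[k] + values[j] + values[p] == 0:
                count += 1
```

Space complexity: O(1).
Only a constant amount of auxiliary storage is used; nothing grows with n.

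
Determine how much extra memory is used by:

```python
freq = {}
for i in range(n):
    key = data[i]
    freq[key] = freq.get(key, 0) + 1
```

Space complexity: O(n).
Auxiliary storage grows linearly with the input size n in the worst case.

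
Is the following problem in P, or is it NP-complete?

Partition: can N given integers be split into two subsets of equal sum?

This problem is NP-complete: Subset Sum reduces to it (one of Karp's 21 NP-complete problems).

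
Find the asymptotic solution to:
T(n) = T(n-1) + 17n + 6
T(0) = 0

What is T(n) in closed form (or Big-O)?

Dominant term in sum is 17*sum(i, i=1..n) = 17*n*(n+1)/2 = O(n^2).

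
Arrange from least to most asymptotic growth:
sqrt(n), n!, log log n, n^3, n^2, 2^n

Ordered by growth rate: log log n < sqrt(n) < n^2 < n^3 < 2^n < n!.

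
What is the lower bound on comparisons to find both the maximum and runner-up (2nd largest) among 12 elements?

Lower bound: finding the max needs 12-1 comparisons. By an adversary weight-doubling argument, the maximum element must personally win at least ceil(log_2(12)) = 4 comparisons in any correct algorithm. The 2nd largest is among those 4 direct losers, and distinguishing it requires 4-1 more comparisons. Total >= 12-1 + 4-1 = 14. A balanced tournament achieves this bound exactly.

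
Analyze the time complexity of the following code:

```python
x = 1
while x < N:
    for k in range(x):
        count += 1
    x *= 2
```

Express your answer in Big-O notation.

Time complexity: O(n).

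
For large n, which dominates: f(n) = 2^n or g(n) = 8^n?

g(n) = 8^n grows faster: (8/2)^n -> infinity since 8/2 > 1.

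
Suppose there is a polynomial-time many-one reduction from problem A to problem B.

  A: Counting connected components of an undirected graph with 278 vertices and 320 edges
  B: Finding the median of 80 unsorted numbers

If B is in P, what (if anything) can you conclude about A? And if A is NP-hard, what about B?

A poly-time reduction A <=_p B means any A-instance can be transformed to a B-instance in poly time.
If B is in P: compose the reduction with B's poly-time algorithm to solve A in poly time, so A is in P.
If A is NP-hard: every NP problem reduces to A, which reduces to B; composing reductions, every NP problem reduces to B, so B is NP-hard.
(Here in fact A is P and B is P.)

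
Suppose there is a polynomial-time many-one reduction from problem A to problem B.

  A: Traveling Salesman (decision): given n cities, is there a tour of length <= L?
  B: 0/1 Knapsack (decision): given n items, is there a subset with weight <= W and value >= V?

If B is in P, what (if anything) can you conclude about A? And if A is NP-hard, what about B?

A poly-time reduction A <=_p B means any A-instance can be transformed to a B-instance in poly time.
If B is in P: compose the reduction with B's poly-time algorithm to solve A in poly time, so A is in P.
If A is NP-hard: every NP problem reduces to A, which reduces to B; composing reductions, every NP problem reduces to B, so B is NP-hard.
(Here in fact A is NP-complete and B is NP-complete.)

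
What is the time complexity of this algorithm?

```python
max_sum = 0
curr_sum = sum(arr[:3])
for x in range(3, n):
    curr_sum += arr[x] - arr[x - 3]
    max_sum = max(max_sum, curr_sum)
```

Time complexity: O(n).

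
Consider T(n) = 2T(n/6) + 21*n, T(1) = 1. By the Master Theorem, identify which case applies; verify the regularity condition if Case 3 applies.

a=2, b=6, f(n)=21*n.
log_6(2) = 0.3869 < 1.
f(n) = Omega(n^(0.3869+epsilon)) for some epsilon > 0, so Case 3 is the candidate.
Regularity: a*f(n/b) = 2*21*(n/6)^1 = (2/6)*21*n^1 <= c*f(n) with c = 2/6 < 1. Satisfied.
Case 3: T(n) = Theta(n).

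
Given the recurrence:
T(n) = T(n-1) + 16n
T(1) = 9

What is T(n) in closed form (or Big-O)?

Unrolling: T(n) = 9 + 16*(2 + 3 + ... + n) = 9 + 16*(n(n+1)/2 - 1) = O(n^2).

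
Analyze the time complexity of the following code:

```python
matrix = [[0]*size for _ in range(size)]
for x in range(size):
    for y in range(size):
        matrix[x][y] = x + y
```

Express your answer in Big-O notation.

Time complexity: O(n^2).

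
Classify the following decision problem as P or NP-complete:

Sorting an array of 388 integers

This problem is in P: merge sort runs in O(n log n).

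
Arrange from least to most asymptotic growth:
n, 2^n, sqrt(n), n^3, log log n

Ordered by growth rate: log log n < sqrt(n) < n < n^3 < 2^n.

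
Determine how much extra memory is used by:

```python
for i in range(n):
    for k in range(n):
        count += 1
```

Space complexity: O(1).
Only a constant amount of auxiliary storage is used; nothing grows with n.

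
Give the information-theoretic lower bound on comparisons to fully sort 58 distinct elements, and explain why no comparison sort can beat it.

A comparison sort is a binary decision tree whose leaves are the 58! = 2350561331282878571829474910515074683828862318181142924420699914240000000000000 possible output permutations. A binary tree with L leaves has height >= ceil(log_2(L)). So any comparison sort needs >= ceil(log_2(58!)) = 261 comparisons in the worst case.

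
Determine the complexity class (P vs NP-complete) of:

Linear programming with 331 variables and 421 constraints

This problem is in P: the ellipsoid and interior-point methods run in polynomial time.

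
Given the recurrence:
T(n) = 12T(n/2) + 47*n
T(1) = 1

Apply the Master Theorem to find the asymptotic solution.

a=12, b=2, f(n)=47*n. log_2(12) = 3.585. Case 1 of Master Theorem: T(n) = O(n^3.585).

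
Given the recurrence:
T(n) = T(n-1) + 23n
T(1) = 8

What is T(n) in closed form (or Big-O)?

Unrolling: T(n) = 8 + 23*(2 + 3 + ... + n) = 8 + 23*(n(n+1)/2 - 1) = O(n^2).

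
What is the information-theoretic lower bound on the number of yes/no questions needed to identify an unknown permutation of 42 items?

There are 42! = 1405006117752879898543142606244511569936384000000000 permutations. Each yes/no question gives at most 1 bit, so at least ceil(log_2(1405006117752879898543142606244511569936384000000000)) = 170 questions are needed.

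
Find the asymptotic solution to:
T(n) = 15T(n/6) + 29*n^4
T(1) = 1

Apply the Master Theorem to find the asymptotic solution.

a=15, b=6, f(n)=29*n^4. log_6(15) = 1.511 < 4. Case 3: T(n) = O(n^4).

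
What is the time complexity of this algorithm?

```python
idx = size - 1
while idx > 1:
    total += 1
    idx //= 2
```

Time complexity: O(log n).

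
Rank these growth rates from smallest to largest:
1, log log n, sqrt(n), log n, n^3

Ordered by growth rate: 1 < log log n < log n < sqrt(n) < n^3.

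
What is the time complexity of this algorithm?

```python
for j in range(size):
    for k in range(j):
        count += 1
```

Time complexity: O(n^2).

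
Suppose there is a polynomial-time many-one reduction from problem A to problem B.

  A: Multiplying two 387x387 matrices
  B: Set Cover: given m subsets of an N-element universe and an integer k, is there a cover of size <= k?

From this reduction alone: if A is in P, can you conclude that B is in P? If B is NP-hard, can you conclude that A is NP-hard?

A poly-time reduction A <=_p B transfers tractability DOWN (B easy => A easy) and hardness UP (A hard => B hard), not the reverse.
From A in P, the reduction alone does NOT give B in P: any problem in P trivially reduces to SAT, yet SAT is not known to be in P.
From B NP-hard, the reduction alone does NOT give A NP-hard: again, easy problems reduce to hard ones.
(Here in fact A is P and B is NP-complete.)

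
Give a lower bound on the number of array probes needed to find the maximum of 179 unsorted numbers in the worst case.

Adversary: any unprobed cell could hold a value larger than everything seen so far. If fewer than 179 cells are probed, the adversary places the max in an unprobed cell. So all 179 cells must be examined; together with 179-1 comparisons this is tight.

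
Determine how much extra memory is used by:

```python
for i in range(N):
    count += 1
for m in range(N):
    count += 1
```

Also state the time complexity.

Space complexity: O(1).
Only a constant amount of auxiliary storage is used; nothing grows with n.
Time complexity: O(n).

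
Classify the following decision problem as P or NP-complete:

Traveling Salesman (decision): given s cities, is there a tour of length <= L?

This problem is NP-complete: reduces from Hamiltonian Cycle.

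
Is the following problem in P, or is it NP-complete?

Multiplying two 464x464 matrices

This problem is in P: the schoolbook algorithm runs in O(n^3).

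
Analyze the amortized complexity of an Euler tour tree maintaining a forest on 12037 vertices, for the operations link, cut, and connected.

An Euler tour tree stores each tree's Euler tour as a balanced BST keyed by tour position. On 12037 vertices: link concatenates two tours via O(1) splits/joins of size <= 2*12037 (O(log n)); cut splits the tour at the two occurrences of the edge (O(log n)); connected compares BST roots (O(log n) to find the root). All O(log n) amortized.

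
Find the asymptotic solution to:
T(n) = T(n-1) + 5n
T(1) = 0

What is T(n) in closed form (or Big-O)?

Unrolling: T(n) = 0 + 5*(2 + 3 + ... + n) = 0 + 5*(n(n+1)/2 - 1) = O(n^2).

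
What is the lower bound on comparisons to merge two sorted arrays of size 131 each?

To merge two sorted arrays of size 131, we need at least 261 comparisons in the worst case. An adversary can force every element to be compared.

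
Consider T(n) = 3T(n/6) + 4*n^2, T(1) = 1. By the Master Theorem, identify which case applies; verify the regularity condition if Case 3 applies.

a=3, b=6, f(n)=4*n^2.
log_6(3) = 0.6131 < 2.
f(n) = Omega(n^(0.6131+epsilon)) for some epsilon > 0, so Case 3 is the candidate.
Regularity: a*f(n/b) = 3*4*(n/6)^2 = (3/36)*4*n^2 <= c*f(n) with c = 3/36 < 1. Satisfied.
Case 3: T(n) = Theta(n^2).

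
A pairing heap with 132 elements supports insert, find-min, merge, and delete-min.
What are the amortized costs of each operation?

Pairing heaps are self-adjusting heap-ordered trees. Insert and merge link two roots: O(1). Find-min reads the root: O(1). Delete-min removes the root, then pairs children in two passes; amortized cost is O(log 132) = O(log n).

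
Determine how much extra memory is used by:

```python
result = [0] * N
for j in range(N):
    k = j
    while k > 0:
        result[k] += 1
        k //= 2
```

Space complexity: O(n).
Auxiliary storage grows linearly with the input size n in the worst case.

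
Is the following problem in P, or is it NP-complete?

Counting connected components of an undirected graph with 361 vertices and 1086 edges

This problem is in P: BFS/DFS visits each vertex and edge once: O(V+E).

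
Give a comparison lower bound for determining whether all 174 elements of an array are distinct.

In the algebraic decision-tree model, the YES region for element distinctness on 174 elements has 174! connected components (one per ordering). Ben-Or's theorem then gives a lower bound of Omega(log(n!)) = Omega(n log n).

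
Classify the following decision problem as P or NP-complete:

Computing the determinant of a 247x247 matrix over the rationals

This problem is in P: Gaussian elimination runs in O(n^3).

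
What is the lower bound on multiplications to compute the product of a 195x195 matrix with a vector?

A 195x195 matrix-vector product has 195 inner products of length 195. Output depends on all 195^2 = 38025 matrix entries. At least 38025 multiplications needed.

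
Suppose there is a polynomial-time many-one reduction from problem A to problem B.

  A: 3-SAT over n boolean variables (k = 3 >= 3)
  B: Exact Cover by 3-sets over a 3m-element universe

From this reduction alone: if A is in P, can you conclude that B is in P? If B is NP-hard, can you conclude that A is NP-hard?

A poly-time reduction A <=_p B transfers tractability DOWN (B easy => A easy) and hardness UP (A hard => B hard), not the reverse.
From A in P, the reduction alone does NOT give B in P: any problem in P trivially reduces to SAT, yet SAT is not known to be in P.
From B NP-hard, the reduction alone does NOT give A NP-hard: again, easy problems reduce to hard ones.
(Here in fact A is NP-complete and B is NP-complete.)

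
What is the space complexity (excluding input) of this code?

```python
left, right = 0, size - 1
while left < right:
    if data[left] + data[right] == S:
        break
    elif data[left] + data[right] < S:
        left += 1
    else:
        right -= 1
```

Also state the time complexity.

Space complexity: O(1).
Only a constant amount of auxiliary storage is used; nothing grows with n.
Time complexity: O(n).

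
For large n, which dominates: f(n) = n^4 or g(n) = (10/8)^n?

g(n) = (10/8)^n grows faster: (10/8)^n is exponential with base 10/8 > 1, dominating every polynomial.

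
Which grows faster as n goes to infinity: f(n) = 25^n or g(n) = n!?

g(n) = n! grows faster: n!/25^n -> infinity by Stirling.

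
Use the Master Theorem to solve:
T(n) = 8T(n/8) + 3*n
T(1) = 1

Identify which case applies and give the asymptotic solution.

a=8, b=8, f(n)=3*n.
log_8(8) = 1, so n^(log_b(a)) = n.
f(n) = Theta(n), so Case 2 applies.
T(n) = Theta(n log n).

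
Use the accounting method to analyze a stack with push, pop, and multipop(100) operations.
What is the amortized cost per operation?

Assign 2 credits per push (1 for the push, 1 saved for a future pop). Each pop or element popped by multipop(100) uses 1 saved credit. Total credits never go negative, so amortized cost is O(1).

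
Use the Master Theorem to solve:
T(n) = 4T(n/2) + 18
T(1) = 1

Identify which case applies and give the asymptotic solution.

a=4, b=2, f(n)=18.
log_2(4) = 2 > 0.
Since f(n) = O(n^0) is polynomially smaller than n^2, Case 1 applies.
T(n) = Theta(n^2).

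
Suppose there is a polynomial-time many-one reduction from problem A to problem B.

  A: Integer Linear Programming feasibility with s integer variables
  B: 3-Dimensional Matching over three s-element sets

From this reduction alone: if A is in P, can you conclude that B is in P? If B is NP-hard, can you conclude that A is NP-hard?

A poly-time reduction A <=_p B transfers tractability DOWN (B easy => A easy) and hardness UP (A hard => B hard), not the reverse.
From A in P, the reduction alone does NOT give B in P: any problem in P trivially reduces to SAT, yet SAT is not known to be in P.
From B NP-hard, the reduction alone does NOT give A NP-hard: again, easy problems reduce to hard ones.
(Here in fact A is NP-complete and B is NP-complete.)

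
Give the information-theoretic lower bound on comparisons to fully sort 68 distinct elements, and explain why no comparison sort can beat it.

A comparison sort is a binary decision tree whose leaves are the 68! = 2480035542436830599600990418569171581047399201355367672371710738018221445712183296000000000000000 possible output permutations. A binary tree with L leaves has height >= ceil(log_2(L)). So any comparison sort needs >= ceil(log_2(68!)) = 321 comparisons in the worst case.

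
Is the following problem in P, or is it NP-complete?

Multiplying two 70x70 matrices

This problem is in P: the schoolbook algorithm runs in O(n^3).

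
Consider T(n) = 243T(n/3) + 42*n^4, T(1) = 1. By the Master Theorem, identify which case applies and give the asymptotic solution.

a=243, b=3, f(n)=42*n^4.
log_3(243) = 5 > 4.
Since f(n) = O(n^4) is polynomially smaller than n^5, Case 1 applies.
T(n) = Theta(n^5).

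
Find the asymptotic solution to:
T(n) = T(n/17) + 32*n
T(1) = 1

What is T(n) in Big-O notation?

Geometric series: 32*n*(1 + 1/17 + 1/17^2 + ...) = O(n). T(n) = O(n).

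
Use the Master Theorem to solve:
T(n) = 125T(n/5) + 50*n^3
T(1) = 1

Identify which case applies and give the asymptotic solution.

a=125, b=5, f(n)=50*n^3.
log_5(125) = 3, so n^(log_b(a)) = n^3.
f(n) = Theta(n^3), so Case 2 applies.
T(n) = Theta(n^3 log n).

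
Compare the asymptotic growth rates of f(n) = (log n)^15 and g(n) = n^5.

g(n) = n^5 grows faster: any positive polynomial dominates any polylog.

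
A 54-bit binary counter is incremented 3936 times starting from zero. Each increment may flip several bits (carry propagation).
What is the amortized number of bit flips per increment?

Bit i flips on every 2^i-th increment, so over 3936 increments bit i flips floor(3936/2^i) times. Summing over i: total flips < 2 * 3936. Amortized: < 2 = O(1) per increment.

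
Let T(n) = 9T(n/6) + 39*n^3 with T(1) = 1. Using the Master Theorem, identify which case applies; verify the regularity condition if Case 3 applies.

a=9, b=6, f(n)=39*n^3.
log_6(9) = 1.226 < 3.
f(n) = Omega(n^(1.226+epsilon)) for some epsilon > 0, so Case 3 is the candidate.
Regularity: a*f(n/b) = 9*39*(n/6)^3 = (9/216)*39*n^3 <= c*f(n) with c = 9/216 < 1. Satisfied.
Case 3: T(n) = Theta(n^3).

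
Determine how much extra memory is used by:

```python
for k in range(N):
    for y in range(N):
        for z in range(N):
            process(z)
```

Space complexity: O(1).
Only a constant amount of auxiliary storage is used; nothing grows with n.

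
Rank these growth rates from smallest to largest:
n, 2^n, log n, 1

Ordered by growth rate: 1 < log n < n < 2^n.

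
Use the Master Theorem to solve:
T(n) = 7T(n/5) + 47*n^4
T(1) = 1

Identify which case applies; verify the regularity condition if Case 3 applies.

a=7, b=5, f(n)=47*n^4.
log_5(7) = 1.209 < 4.
f(n) = Omega(n^(1.209+epsilon)) for some epsilon > 0, so Case 3 is the candidate.
Regularity: a*f(n/b) = 7*47*(n/5)^4 = (7/625)*47*n^4 <= c*f(n) with c = 7/625 < 1. Satisfied.
Case 3: T(n) = Theta(n^4).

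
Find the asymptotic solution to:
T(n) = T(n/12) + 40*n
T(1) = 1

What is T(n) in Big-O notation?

Geometric series: 40*n*(1 + 1/12 + 1/12^2 + ...) = O(n). T(n) = O(n).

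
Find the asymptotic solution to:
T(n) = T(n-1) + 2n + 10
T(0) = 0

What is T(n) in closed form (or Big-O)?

Dominant term in sum is 2*sum(i, i=1..n) = 2*n*(n+1)/2 = O(n^2).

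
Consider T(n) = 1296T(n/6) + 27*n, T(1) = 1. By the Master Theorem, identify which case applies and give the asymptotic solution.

a=1296, b=6, f(n)=27*n.
log_6(1296) = 4 > 1.
Since f(n) = O(n^1) is polynomially smaller than n^4, Case 1 applies.
T(n) = Theta(n^4).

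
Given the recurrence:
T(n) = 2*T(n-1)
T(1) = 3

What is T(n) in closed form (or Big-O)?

Each step multiplies by 2. T(n) = T(1)*2^(n-1) = 3*2^(n-1).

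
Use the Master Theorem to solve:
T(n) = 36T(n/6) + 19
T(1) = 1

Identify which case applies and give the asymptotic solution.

a=36, b=6, f(n)=19.
log_6(36) = 2 > 0.
Since f(n) = O(n^0) is polynomially smaller than n^2, Case 1 applies.
T(n) = Theta(n^2).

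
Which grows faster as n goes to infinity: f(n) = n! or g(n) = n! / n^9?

f(n) = n! grows faster: the ratio n!/(n!/n^9) = n^9 -> infinity.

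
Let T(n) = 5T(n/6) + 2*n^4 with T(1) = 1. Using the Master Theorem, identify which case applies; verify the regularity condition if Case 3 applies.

a=5, b=6, f(n)=2*n^4.
log_6(5) = 0.8982 < 4.
f(n) = Omega(n^(0.8982+epsilon)) for some epsilon > 0, so Case 3 is the candidate.
Regularity: a*f(n/b) = 5*2*(n/6)^4 = (5/1296)*2*n^4 <= c*f(n) with c = 5/1296 < 1. Satisfied.
Case 3: T(n) = Theta(n^4).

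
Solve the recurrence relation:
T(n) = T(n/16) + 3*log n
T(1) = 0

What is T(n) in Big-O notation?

Each of the log_16(n) levels adds O(log n). T(n) = O(log^2 n).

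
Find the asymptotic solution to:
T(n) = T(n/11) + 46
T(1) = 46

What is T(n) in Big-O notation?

Each step divides n by 11 and adds 46. After log_11(n) steps, T(n) = O(log n).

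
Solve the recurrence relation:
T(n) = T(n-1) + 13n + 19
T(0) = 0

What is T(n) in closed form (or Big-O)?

Dominant term in sum is 13*sum(i, i=1..n) = 13*n*(n+1)/2 = O(n^2).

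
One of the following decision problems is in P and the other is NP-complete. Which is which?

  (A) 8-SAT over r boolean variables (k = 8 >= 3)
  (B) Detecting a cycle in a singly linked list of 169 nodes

(A) is NP-complete: 3-SAT is NP-complete (Cook-Levin); k-SAT for k>=3 reduces from 3-SAT.
(B) is P: Floyd's tortoise-and-hare runs in O(n) time, O(1) space.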